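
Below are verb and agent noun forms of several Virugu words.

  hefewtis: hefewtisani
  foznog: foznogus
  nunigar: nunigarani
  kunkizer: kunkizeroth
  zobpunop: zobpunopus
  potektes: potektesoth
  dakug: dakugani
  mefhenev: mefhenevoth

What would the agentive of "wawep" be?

foznog and dakug both end in -g yet inflect differently (foznogus, dakugani), so the final letter is not what conditions the rule; the last vowel is.
"wawep" has last vowel 'e'. The stems whose last vowel is 'e' (mefhenev → mefhenevoth, potektes → potektesoth, kunkizer → kunkizeroth) add -oth.
So wawep → wawepoth.

wawepoth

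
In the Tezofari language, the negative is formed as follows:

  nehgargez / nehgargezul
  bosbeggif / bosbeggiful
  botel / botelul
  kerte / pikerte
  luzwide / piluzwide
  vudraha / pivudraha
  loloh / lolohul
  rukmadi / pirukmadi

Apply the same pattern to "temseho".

"temseho" ends in a vowel. The stems ending in a vowel (rukmadi → pirukmadi, vudraha → pivudraha, luzwide → piluzwide) add the prefix pi-.
So temseho → pitemseho.

pitemseho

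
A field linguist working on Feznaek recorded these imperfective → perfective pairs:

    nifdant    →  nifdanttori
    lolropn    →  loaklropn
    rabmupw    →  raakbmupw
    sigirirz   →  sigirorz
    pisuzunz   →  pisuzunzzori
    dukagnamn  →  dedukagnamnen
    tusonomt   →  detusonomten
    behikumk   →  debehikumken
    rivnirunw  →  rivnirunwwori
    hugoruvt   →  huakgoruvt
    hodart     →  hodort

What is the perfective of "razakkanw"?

pisuzunz and sigirirz both end in -z yet inflect differently (pisuzunzzori, sigirorz), so the final letter is not what conditions the rule; the second-to-last letter is.
"razakkanw" has second-to-last letter 'n'. The stems whose second-to-last letter is 'n' (nifdant → nifdanttori, pisuzunz → pisuzunzzori, rivnirunw → rivnirunwwori) double the final consonant and add -ori.
The other patterns: stems whose second-to-last letter is 'r' change the last vowel to 'o'; stems whose second-to-last letter is 'm' add de- … -en around the stem; stems whose second-to-last letter is 'p' or 'v' insert -ak- after the first vowel.
So razakkanw → razakkanwwori.

razakkanwwori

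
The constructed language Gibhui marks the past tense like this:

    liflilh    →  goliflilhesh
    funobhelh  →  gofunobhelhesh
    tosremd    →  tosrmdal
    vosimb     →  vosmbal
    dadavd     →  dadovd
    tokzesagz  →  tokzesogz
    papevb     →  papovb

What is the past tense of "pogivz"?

tosremd and dadavd both end in -d yet inflect differently (tosrmdal, dadovd), so the final letter is not what conditions the rule; the second-to-last letter is.
"pogivz" has second-to-last letter 'v'. The stems whose second-to-last letter is 'v' (dadavd → dadovd, papevb → papovb) change the last vowel to 'o'.
So pogivz → pogovz.

pogovz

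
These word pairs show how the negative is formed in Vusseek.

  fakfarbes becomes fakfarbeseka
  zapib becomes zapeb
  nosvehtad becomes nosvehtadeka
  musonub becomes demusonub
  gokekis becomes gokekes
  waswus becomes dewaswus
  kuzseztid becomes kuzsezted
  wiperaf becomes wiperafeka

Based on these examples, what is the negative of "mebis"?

mebes

musonub and zapib both end in -b yet inflect differently (demusonub, zapeb), so the final letter is not what conditions the rule; the last vowel is.
"mebis" has last vowel 'i'. The stems whose last vowel is 'i' (zapib → zapeb, kuzseztid → kuzsezted, gokekis → gokekes) change the last vowel to 'e'.
The other patterns: stems whose last vowel is 'u' add the prefix de-; stems whose last vowel is 'a' or 'e' add -eka.
So mebis → mebes.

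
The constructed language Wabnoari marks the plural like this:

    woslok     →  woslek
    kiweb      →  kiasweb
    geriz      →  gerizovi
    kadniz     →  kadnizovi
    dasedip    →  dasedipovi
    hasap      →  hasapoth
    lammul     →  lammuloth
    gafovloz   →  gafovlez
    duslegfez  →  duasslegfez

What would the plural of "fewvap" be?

"fewvap" has last vowel 'a'. The one such stem in the data (hasap → hasapoth) adds -oth, so the same rule applies.
The other patterns: stems whose last vowel is 'o' change the last vowel to 'e'; stems whose last vowel is 'i' add -ovi; stems whose last vowel is 'e' insert -as- after the first vowel.
So fewvap → fewvapoth.

fewvapoth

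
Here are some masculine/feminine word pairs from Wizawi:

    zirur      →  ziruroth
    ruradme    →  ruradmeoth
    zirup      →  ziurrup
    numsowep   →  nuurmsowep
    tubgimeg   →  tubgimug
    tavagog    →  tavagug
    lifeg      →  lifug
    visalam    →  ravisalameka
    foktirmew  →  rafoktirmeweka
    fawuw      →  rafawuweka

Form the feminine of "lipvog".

"lipvog" ends in -g. The stems ending in -g (tubgimeg → tubgimug, tavagog → tavagug, lifeg → lifug) change the last vowel to 'u'.
So lipvog → lipvug.

lipvug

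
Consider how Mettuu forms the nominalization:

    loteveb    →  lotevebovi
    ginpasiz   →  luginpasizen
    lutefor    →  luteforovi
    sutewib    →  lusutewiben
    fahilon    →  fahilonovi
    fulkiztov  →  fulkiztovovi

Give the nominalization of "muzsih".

sutewib and loteveb both end in -b yet inflect differently (lusutewiben, lotevebovi), so the final letter is not what conditions the rule; the last vowel is.
"muzsih" has last vowel 'i'. The stems whose last vowel is 'i' (ginpasiz → luginpasizen, sutewib → lusutewiben) add lu- … -en around the stem.
So muzsih → lumuzsihen.

lumuzsihen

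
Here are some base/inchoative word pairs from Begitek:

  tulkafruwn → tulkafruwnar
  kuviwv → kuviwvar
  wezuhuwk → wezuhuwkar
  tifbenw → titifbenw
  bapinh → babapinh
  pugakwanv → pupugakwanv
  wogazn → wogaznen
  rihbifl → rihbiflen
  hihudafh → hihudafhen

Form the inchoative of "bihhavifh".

kuviwv and pugakwanv both end in -v yet inflect differently (kuviwvar, pupugakwanv), so the final letter is not what conditions the rule; the second-to-last letter is.
"bihhavifh" has second-to-last letter 'f'. The stems whose second-to-last letter is 'f' (rihbifl → rihbiflen, hihudafh → hihudafhen) add -en.
The other patterns: stems whose second-to-last letter is 'w' add -ar; stems whose second-to-last letter is 'n' repeat the first consonant+vowel as a prefix.
So bihhavifh → bihhavifhen.

bihhavifhen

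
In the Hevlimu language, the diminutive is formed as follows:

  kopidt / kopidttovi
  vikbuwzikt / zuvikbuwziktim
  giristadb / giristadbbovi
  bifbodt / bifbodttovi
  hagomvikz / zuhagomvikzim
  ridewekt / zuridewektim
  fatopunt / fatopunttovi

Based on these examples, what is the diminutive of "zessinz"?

vikbuwzikt and kopidt both end in -t yet inflect differently (zuvikbuwziktim, kopidttovi), so the final letter is not what conditions the rule; the second-to-last letter is.
"zessinz" has second-to-last letter 'n'. The one such stem in the data (fatopunt → fatopunttovi) doubles the final consonant and adds -ovi (as do kopidt, giristadb), so the same rule applies.
The other pattern: stems whose second-to-last letter is 'k' add zu- … -im around the stem.
So zessinz → zessinzzovi.

zessinzzovi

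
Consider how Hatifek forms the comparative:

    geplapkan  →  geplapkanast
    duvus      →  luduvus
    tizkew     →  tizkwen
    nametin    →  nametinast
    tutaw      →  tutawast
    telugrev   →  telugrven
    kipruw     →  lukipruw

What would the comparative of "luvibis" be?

luvibisast

"luvibis" has last vowel 'i'. The one such stem in the data (nametin → nametinast) adds -ast, so the same rule applies.
So luvibis → luvibisast.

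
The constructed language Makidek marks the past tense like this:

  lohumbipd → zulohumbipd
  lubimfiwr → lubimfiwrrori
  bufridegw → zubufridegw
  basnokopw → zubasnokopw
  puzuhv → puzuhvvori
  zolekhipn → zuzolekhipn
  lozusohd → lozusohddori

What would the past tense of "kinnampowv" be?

kinnampowvvori

lozusohd and lohumbipd both end in -d yet inflect differently (lozusohddori, zulohumbipd), so the final letter is not what conditions the rule; the second-to-last letter is.
"kinnampowv" has second-to-last letter 'w'. The one such stem in the data (lubimfiwr → lubimfiwrrori) doubles the final consonant and adds -ori (as do puzuhv, lozusohd), so the same rule applies.
The other pattern: stems whose second-to-last letter is 'g' or 'p' add the prefix zu-.
So kinnampowv → kinnampowvvori.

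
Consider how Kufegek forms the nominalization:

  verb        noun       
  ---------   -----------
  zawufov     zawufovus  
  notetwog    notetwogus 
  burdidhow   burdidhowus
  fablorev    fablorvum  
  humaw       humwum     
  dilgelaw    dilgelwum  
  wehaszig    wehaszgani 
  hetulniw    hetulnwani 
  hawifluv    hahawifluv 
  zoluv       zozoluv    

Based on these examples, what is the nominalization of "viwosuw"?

viviwosuw

zawufov and fablorev both end in -v yet inflect differently (zawufovus, fablorvum), so the final letter is not what conditions the rule; the last vowel is.
"viwosuw" has last vowel 'u'. The stems whose last vowel is 'u' (hawifluv → hahawifluv, zoluv → zozoluv) repeat the first consonant+vowel as a prefix.
So viwosuw → viviwosuw.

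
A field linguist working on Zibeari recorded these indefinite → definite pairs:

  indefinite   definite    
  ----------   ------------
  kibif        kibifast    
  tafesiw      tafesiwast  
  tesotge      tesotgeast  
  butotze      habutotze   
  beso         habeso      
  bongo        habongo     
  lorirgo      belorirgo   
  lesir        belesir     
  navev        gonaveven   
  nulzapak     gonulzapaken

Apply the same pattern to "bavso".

tesotge and butotze both end in -e yet inflect differently (tesotgeast, habutotze), so the final letter is not what conditions the rule; the first letter is.
"bavso" begins with b-. The stems beginning with b- (butotze → habutotze, beso → habeso, bongo → habongo) add the prefix ha-.
So bavso → habavso.

habavso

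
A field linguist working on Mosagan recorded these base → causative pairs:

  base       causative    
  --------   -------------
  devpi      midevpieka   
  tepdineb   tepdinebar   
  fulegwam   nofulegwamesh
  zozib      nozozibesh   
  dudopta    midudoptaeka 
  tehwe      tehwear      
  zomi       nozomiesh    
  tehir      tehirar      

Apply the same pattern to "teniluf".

devpi and zomi both end in -i yet inflect differently (midevpieka, nozomiesh), so the final letter is not what conditions the rule; the first letter is.
"teniluf" begins with t-. The stems beginning with t- (tehwe → tehwear, tehir → tehirar, tepdineb → tepdinebar) add -ar.
The other patterns: stems beginning with d- add mi- … -eka around the stem; stems beginning with f- or z- add no- … -esh around the stem.
So teniluf → tenilufar.

tenilufar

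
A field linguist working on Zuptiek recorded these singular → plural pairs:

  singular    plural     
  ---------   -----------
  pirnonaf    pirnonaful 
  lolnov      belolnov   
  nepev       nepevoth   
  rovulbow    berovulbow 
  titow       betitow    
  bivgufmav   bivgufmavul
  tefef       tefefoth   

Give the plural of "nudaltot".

lolnov and nepev both end in -v yet inflect differently (belolnov, nepevoth), so the final letter is not what conditions the rule; the last vowel is.
"nudaltot" has last vowel 'o'. The stems whose last vowel is 'o' (rovulbow → berovulbow, lolnov → belolnov, titow → betitow) add the prefix be-.
The other patterns: stems whose last vowel is 'e' add -oth; stems whose last vowel is 'a' add -ul.
So nudaltot → benudaltot.

benudaltot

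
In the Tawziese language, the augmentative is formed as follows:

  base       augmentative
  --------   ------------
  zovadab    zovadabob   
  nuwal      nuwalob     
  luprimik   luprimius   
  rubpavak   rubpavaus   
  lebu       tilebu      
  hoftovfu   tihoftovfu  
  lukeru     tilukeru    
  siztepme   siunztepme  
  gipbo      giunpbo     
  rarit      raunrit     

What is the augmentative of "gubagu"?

tigubagu

zovadab and rubpavak both have last vowel 'a' yet inflect differently (zovadabob, rubpavaus), so the last vowel is not what conditions the rule; the final letter is.
"gubagu" ends in -u. The stems ending in -u (lebu → tilebu, hoftovfu → tihoftovfu, lukeru → tilukeru) add the prefix ti-.
So gubagu → tigubagu.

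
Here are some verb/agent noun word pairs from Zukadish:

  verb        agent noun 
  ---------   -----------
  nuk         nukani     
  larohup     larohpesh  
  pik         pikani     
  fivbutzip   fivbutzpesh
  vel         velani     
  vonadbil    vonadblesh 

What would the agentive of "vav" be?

vavani

vonadbil and vel both end in -l yet inflect differently (vonadblesh, velani), so the final letter is not what conditions the rule; the number of vowels is.
"vav" has 1 vowel. The stems with 1 vowel (pik → pikani, vel → velani, nuk → nukani) add -ani.
The other pattern: stems with 3 vowels delete the last vowel and add -esh.
So vav → vavani.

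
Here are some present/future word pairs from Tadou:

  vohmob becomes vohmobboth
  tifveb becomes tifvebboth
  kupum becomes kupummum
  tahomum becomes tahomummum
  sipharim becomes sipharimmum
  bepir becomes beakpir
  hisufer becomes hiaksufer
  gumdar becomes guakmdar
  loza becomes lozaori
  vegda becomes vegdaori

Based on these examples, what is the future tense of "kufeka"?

kufekaori

sipharim and bepir both have last vowel 'i' yet inflect differently (sipharimmum, beakpir), so the last vowel is not what conditions the rule; the final letter is.
"kufeka" ends in -a. The stems ending in -a (loza → lozaori, vegda → vegdaori) add -ori.
So kufeka → kufekaori.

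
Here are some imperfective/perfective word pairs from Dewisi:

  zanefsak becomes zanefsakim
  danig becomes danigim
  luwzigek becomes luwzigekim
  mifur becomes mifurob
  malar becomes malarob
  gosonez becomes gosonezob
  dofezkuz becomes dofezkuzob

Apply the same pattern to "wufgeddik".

wufgeddikim

"wufgeddik" ends in -k. The stems ending in -k (zanefsak → zanefsakim, luwzigek → luwzigekim) add -im.
The other pattern: stems ending in -r or -z add -ob.
So wufgeddik → wufgeddikim.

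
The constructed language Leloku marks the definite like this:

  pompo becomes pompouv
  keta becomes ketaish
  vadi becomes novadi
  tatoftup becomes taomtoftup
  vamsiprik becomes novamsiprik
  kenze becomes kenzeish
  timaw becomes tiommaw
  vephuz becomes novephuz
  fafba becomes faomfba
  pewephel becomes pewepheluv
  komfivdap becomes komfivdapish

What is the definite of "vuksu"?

keta and fafba both end in -a yet inflect differently (ketaish, faomfba), so the final letter is not what conditions the rule; the first letter is.
"vuksu" begins with v-. The stems beginning with v- (vadi → novadi, vephuz → novephuz, vamsiprik → novamsiprik) add the prefix no-.
The other patterns: stems beginning with k- add -ish; stems beginning with p- add -uv; stems beginning with f- or t- insert -om- after the first vowel.
So vuksu → novuksu.

novuksu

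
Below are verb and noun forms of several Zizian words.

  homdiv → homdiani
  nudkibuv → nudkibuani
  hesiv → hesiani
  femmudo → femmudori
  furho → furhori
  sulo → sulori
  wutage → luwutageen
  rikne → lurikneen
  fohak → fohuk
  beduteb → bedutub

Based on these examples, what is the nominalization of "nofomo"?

wutage and beduteb both have last vowel 'e' yet inflect differently (luwutageen, bedutub), so the last vowel is not what conditions the rule; the final letter is.
"nofomo" ends in -o. The stems ending in -o (femmudo → femmudori, furho → furhori, sulo → sulori) drop the final letter and add -ori.
The other patterns: stems ending in -v drop the final letter and add -ani; stems ending in -e add lu- … -en around the stem; stems ending in -b or -k change the last vowel to 'u'.
So nofomo → nofomori.

nofomori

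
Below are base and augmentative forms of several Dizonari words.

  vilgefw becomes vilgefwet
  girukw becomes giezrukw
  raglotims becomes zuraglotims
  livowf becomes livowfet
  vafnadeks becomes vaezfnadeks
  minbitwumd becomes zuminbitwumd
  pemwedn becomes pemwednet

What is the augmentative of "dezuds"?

"dezuds" has second-to-last letter 'd'. The one such stem in the data (pemwedn → pemwednet) adds -et, so the same rule applies.
The other patterns: stems whose second-to-last letter is 'k' insert -ez- after the first vowel; stems whose second-to-last letter is 'm' add the prefix zu-.
So dezuds → dezudset.

dezudset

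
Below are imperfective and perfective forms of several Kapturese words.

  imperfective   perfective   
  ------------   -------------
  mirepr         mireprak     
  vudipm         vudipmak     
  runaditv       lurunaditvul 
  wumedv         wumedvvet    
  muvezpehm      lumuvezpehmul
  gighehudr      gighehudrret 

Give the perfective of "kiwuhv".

"kiwuhv" has second-to-last letter 'h'. The one such stem in the data (muvezpehm → lumuvezpehmul) adds lu- … -ul around the stem, so the same rule applies.
The other patterns: stems whose second-to-last letter is 'p' add -ak; stems whose second-to-last letter is 'd' double the final consonant and add -et.
So kiwuhv → lukiwuhvul.

lukiwuhvul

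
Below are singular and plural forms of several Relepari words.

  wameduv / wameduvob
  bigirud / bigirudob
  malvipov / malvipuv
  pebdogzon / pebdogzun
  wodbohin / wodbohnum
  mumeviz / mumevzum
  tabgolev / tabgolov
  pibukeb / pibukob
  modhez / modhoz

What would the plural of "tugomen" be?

tugomon

wameduv and malvipov both end in -v yet inflect differently (wameduvob, malvipuv), so the final letter is not what conditions the rule; the last vowel is.
"tugomen" has last vowel 'e'. The stems whose last vowel is 'e' (tabgolev → tabgolov, pibukeb → pibukob, modhez → modhoz) change the last vowel to 'o'.
So tugomen → tugomon.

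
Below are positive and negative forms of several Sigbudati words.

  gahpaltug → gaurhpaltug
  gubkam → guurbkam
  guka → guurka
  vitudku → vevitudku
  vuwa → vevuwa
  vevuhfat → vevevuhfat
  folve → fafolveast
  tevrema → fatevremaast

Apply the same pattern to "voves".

guka and vuwa both end in -a yet inflect differently (guurka, vevuwa), so the final letter is not what conditions the rule; the first letter is.
"voves" begins with v-. The stems beginning with v- (vitudku → vevitudku, vuwa → vevuwa, vevuhfat → vevevuhfat) add the prefix ve-.
The other patterns: stems beginning with g- insert -ur- after the first vowel; stems beginning with f- or t- add fa- … -ast around the stem.
So voves → vevoves.

vevoves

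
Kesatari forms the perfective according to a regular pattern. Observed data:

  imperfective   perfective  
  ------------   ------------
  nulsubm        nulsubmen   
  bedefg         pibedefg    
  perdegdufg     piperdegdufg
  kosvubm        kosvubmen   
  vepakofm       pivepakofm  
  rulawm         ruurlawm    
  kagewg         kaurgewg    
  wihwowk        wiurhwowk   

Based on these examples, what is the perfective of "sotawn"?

sourtawn

kagewg and perdegdufg both end in -g yet inflect differently (kaurgewg, piperdegdufg), so the final letter is not what conditions the rule; the second-to-last letter is.
"sotawn" has second-to-last letter 'w'. The stems whose second-to-last letter is 'w' (wihwowk → wiurhwowk, kagewg → kaurgewg, rulawm → ruurlawm) insert -ur- after the first vowel.
So sotawn → sourtawn.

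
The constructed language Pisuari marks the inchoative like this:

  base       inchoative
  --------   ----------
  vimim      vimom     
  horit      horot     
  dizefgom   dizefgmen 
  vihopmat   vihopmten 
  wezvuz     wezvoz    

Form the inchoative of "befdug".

befdog

vimim and dizefgom both end in -m yet inflect differently (vimom, dizefgmen), so the final letter is not what conditions the rule; the last vowel is.
"befdug" has last vowel 'u'. The one such stem in the data (wezvuz → wezvoz) changes the last vowel to 'o' (as do horit, vimim), so the same rule applies.
The other pattern: stems whose last vowel is 'a' or 'o' delete the last vowel and add -en.
So befdug → befdog.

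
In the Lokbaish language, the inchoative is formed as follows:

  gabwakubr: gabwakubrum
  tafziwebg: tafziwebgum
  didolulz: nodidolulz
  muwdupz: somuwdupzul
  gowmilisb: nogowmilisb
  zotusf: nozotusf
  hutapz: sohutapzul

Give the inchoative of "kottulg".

nokottulg

hutapz and didolulz both end in -z yet inflect differently (sohutapzul, nodidolulz), so the final letter is not what conditions the rule; the second-to-last letter is.
"kottulg" has second-to-last letter 'l'. The one such stem in the data (didolulz → nodidolulz) adds the prefix no-, so the same rule applies.
The other patterns: stems whose second-to-last letter is 'p' add so- … -ul around the stem; stems whose second-to-last letter is 'b' add -um.
So kottulg → nokottulg.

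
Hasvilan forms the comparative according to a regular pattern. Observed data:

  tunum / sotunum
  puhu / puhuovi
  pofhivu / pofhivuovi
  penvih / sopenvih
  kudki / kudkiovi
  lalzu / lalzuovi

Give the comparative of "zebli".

zebliovi

kudki and penvih both have last vowel 'i' yet inflect differently (kudkiovi, sopenvih), so the last vowel is not what conditions the rule; whether the stem ends in a vowel or a consonant is.
"zebli" ends in a vowel. The stems ending in a vowel (puhu → puhuovi, kudki → kudkiovi, lalzu → lalzuovi) add -ovi.
The other pattern: stems ending in a consonant add the prefix so-.
So zebli → zebliovi.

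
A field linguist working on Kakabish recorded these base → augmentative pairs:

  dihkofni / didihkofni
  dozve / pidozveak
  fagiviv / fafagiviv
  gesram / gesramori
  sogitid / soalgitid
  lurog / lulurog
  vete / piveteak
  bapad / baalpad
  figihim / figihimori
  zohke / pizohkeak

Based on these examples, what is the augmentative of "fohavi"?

fofohavi

"fohavi" ends in -i. The one such stem in the data (dihkofni → didihkofni) repeats the first consonant+vowel as a prefix (as do lurog, fagiviv), so the same rule applies.
So fohavi → fofohavi.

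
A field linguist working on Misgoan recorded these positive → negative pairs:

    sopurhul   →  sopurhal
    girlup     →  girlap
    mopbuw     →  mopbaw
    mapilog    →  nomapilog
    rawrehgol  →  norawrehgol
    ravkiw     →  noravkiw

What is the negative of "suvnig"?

sopurhul and rawrehgol both end in -l yet inflect differently (sopurhal, norawrehgol), so the final letter is not what conditions the rule; the last vowel is.
"suvnig" has last vowel 'i'. The one such stem in the data (ravkiw → noravkiw) adds the prefix no-, so the same rule applies.
So suvnig → nosuvnig.

nosuvnig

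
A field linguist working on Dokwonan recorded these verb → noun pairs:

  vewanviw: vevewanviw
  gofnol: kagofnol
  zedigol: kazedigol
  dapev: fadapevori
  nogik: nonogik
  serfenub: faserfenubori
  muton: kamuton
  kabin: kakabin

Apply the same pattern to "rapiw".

rarapiw

"rapiw" has last vowel 'i'. The stems whose last vowel is 'i' (kabin → kakabin, vewanviw → vevewanviw, nogik → nonogik) repeat the first consonant+vowel as a prefix.
The other patterns: stems whose last vowel is 'o' add the prefix ka-; stems whose last vowel is 'e' or 'u' add fa- … -ori around the stem.
So rapiw → rarapiw.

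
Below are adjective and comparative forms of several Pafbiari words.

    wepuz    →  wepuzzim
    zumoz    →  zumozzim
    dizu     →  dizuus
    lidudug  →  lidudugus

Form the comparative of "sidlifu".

sidlifuus

wepuz and lidudug both have last vowel 'u' yet inflect differently (wepuzzim, lidudugus), so the last vowel is not what conditions the rule; the final letter is.
"sidlifu" ends in -u. The one such stem in the data (dizu → dizuus) adds -us, so the same rule applies.
The other pattern: stems ending in -z double the final consonant and add -im.
So sidlifu → sidlifuus.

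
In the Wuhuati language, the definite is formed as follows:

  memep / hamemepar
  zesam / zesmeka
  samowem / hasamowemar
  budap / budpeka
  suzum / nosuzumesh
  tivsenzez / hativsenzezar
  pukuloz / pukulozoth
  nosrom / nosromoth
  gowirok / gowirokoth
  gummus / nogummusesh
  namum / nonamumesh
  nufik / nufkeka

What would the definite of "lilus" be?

namum and nosrom both end in -m yet inflect differently (nonamumesh, nosromoth), so the final letter is not what conditions the rule; the last vowel is.
"lilus" has last vowel 'u'. The stems whose last vowel is 'u' (gummus → nogummusesh, namum → nonamumesh, suzum → nosuzumesh) add no- … -esh around the stem.
So lilus → nolilusesh.

nolilusesh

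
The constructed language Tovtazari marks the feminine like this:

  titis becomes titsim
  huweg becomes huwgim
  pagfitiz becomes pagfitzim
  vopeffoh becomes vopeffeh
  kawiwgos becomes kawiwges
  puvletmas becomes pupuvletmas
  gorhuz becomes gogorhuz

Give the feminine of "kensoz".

titis and kawiwgos both end in -s yet inflect differently (titsim, kawiwges), so the final letter is not what conditions the rule; the last vowel is.
"kensoz" has last vowel 'o'. The stems whose last vowel is 'o' (vopeffoh → vopeffeh, kawiwgos → kawiwges) change the last vowel to 'e'.
So kensoz → kensez.

kensez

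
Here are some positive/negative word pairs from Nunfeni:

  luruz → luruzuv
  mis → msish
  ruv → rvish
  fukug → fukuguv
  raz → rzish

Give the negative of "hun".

hnish

"hun" has 1 vowel. The stems with 1 vowel (mis → msish, ruv → rvish, raz → rzish) delete the last vowel and add -ish.
The other pattern: stems with 2 vowels add -uv.
So hun → hnish.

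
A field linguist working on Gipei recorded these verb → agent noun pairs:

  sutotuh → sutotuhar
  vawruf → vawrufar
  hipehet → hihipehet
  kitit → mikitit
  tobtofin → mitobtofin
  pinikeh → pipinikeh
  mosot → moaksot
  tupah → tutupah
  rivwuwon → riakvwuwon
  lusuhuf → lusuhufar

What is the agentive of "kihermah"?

kitit and mosot both end in -t yet inflect differently (mikitit, moaksot), so the final letter is not what conditions the rule; the last vowel is.
"kihermah" has last vowel 'a'. The one such stem in the data (tupah → tutupah) repeats the first consonant+vowel as a prefix (as do pinikeh, hipehet), so the same rule applies.
The other patterns: stems whose last vowel is 'i' add the prefix mi-; stems whose last vowel is 'u' add -ar; stems whose last vowel is 'o' insert -ak- after the first vowel.
So kihermah → kikihermah.

kikihermah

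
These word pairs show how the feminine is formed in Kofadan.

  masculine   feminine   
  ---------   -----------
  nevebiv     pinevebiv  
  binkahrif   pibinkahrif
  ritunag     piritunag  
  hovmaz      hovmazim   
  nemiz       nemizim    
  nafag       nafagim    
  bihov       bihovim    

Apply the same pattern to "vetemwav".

pivetemwav

ritunag and nafag both end in -g yet inflect differently (piritunag, nafagim), so the final letter is not what conditions the rule; the number of vowels is.
"vetemwav" has 3 vowels. The stems with 3 vowels (nevebiv → pinevebiv, binkahrif → pibinkahrif, ritunag → piritunag) add the prefix pi-.
So vetemwav → pivetemwav.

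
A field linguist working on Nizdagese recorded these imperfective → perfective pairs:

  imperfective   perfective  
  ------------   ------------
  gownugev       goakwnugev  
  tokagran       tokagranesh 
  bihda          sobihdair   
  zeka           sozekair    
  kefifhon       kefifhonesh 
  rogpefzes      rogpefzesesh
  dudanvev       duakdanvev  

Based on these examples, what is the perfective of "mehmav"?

bihda and tokagran both have last vowel 'a' yet inflect differently (sobihdair, tokagranesh), so the last vowel is not what conditions the rule; the final letter is.
"mehmav" ends in -v. The stems ending in -v (gownugev → goakwnugev, dudanvev → duakdanvev) insert -ak- after the first vowel.
The other patterns: stems ending in -a add so- … -ir around the stem; stems ending in -n or -s add -esh.
So mehmav → meakhmav.

meakhmav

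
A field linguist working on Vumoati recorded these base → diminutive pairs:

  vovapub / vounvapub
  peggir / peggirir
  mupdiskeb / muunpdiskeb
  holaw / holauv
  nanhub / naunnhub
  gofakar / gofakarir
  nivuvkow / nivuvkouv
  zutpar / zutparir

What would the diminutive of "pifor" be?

piforir

gofakar and holaw both have last vowel 'a' yet inflect differently (gofakarir, holauv), so the last vowel is not what conditions the rule; the final letter is.
"pifor" ends in -r. The stems ending in -r (gofakar → gofakarir, peggir → peggirir, zutpar → zutparir) add -ir.
So pifor → piforir.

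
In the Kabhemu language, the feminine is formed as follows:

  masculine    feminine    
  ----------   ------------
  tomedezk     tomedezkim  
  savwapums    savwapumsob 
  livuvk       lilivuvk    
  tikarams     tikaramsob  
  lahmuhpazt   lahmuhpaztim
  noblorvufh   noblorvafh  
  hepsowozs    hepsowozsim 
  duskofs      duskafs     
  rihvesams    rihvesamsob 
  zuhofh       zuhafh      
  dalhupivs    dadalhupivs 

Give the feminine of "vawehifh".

vawehafh

tikarams and dalhupivs both end in -s yet inflect differently (tikaramsob, dadalhupivs), so the final letter is not what conditions the rule; the second-to-last letter is.
"vawehifh" has second-to-last letter 'f'. The stems whose second-to-last letter is 'f' (duskofs → duskafs, noblorvufh → noblorvafh, zuhofh → zuhafh) change the last vowel to 'a'.
The other patterns: stems whose second-to-last letter is 'm' add -ob; stems whose second-to-last letter is 'v' repeat the first consonant+vowel as a prefix; stems whose second-to-last letter is 'z' add -im.
So vawehifh → vawehafh.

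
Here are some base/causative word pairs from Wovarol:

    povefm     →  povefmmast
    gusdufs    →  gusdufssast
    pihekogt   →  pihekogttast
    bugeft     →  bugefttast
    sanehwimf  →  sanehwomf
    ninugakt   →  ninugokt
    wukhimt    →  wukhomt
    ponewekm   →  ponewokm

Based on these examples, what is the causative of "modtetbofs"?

modtetbofssast

pihekogt and ninugakt both end in -t yet inflect differently (pihekogttast, ninugokt), so the final letter is not what conditions the rule; the second-to-last letter is.
"modtetbofs" has second-to-last letter 'f'. The stems whose second-to-last letter is 'f' (povefm → povefmmast, gusdufs → gusdufssast, bugeft → bugefttast) double the final consonant and add -ast.
So modtetbofs → modtetbofssast.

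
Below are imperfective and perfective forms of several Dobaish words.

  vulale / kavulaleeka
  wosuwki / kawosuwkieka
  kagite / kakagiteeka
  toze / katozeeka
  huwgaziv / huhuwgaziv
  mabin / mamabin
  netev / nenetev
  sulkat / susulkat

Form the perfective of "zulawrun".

zuzulawrun

wosuwki and huwgaziv both have last vowel 'i' yet inflect differently (kawosuwkieka, huhuwgaziv), so the last vowel is not what conditions the rule; whether the stem ends in a vowel or a consonant is.
"zulawrun" ends in a consonant. The stems ending in a consonant (huwgaziv → huhuwgaziv, mabin → mamabin, netev → nenetev) repeat the first consonant+vowel as a prefix.
So zulawrun → zuzulawrun.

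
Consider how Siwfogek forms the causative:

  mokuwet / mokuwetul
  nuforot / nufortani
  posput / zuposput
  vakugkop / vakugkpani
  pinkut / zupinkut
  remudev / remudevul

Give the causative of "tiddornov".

posput and mokuwet both end in -t yet inflect differently (zuposput, mokuwetul), so the final letter is not what conditions the rule; the last vowel is.
"tiddornov" has last vowel 'o'. The stems whose last vowel is 'o' (nuforot → nufortani, vakugkop → vakugkpani) delete the last vowel and add -ani.
The other patterns: stems whose last vowel is 'u' add the prefix zu-; stems whose last vowel is 'e' add -ul.
So tiddornov → tiddornvani.

tiddornvani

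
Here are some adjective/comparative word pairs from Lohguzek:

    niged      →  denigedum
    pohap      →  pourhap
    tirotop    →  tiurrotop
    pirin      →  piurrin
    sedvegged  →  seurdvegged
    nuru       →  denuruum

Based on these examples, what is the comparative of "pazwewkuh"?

"pazwewkuh" begins with p-. The stems beginning with p- (pohap → pourhap, pirin → piurrin) insert -ur- after the first vowel.
So pazwewkuh → paurzwewkuh.

paurzwewkuh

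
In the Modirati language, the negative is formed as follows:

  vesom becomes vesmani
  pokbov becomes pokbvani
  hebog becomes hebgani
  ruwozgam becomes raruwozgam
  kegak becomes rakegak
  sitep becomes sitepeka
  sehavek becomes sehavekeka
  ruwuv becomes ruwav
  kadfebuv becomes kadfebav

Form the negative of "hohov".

hohvani

vesom and ruwozgam both end in -m yet inflect differently (vesmani, raruwozgam), so the final letter is not what conditions the rule; the last vowel is.
"hohov" has last vowel 'o'. The stems whose last vowel is 'o' (vesom → vesmani, pokbov → pokbvani, hebog → hebgani) delete the last vowel and add -ani.
The other patterns: stems whose last vowel is 'a' add the prefix ra-; stems whose last vowel is 'e' add -eka; stems whose last vowel is 'u' change the last vowel to 'a'.
So hohov → hohvani.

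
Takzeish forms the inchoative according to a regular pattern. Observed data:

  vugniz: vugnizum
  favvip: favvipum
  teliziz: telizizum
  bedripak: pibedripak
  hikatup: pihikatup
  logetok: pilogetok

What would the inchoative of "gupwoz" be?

pigupwoz

favvip and hikatup both end in -p yet inflect differently (favvipum, pihikatup), so the final letter is not what conditions the rule; the last vowel is.
"gupwoz" has last vowel 'o'. The one such stem in the data (logetok → pilogetok) adds the prefix pi-, so the same rule applies.
The other pattern: stems whose last vowel is 'i' add -um.
So gupwoz → pigupwoz.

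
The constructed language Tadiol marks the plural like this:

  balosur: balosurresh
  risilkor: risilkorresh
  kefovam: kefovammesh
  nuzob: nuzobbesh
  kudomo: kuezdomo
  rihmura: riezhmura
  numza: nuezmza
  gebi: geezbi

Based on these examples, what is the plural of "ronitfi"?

"ronitfi" ends in a vowel. The stems ending in a vowel (kudomo → kuezdomo, rihmura → riezhmura, numza → nuezmza) insert -ez- after the first vowel.
So ronitfi → roeznitfi.

roeznitfi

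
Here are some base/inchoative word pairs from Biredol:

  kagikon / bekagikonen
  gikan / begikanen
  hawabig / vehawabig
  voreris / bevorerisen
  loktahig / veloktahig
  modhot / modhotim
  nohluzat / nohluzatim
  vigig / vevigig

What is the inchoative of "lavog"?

velavog

"lavog" ends in -g. The stems ending in -g (hawabig → vehawabig, loktahig → veloktahig, vigig → vevigig) add the prefix ve-.
The other patterns: stems ending in -t add -im; stems ending in -n or -s add be- … -en around the stem.
So lavog → velavog.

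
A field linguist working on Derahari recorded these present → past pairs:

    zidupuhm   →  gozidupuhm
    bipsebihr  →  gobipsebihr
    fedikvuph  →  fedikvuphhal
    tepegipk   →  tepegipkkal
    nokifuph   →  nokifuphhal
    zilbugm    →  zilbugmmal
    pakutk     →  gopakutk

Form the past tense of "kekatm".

pakutk and tepegipk both end in -k yet inflect differently (gopakutk, tepegipkkal), so the final letter is not what conditions the rule; the second-to-last letter is.
"kekatm" has second-to-last letter 't'. The one such stem in the data (pakutk → gopakutk) adds the prefix go-, so the same rule applies.
The other pattern: stems whose second-to-last letter is 'g' or 'p' double the final consonant and add -al.
So kekatm → gokekatm.

gokekatm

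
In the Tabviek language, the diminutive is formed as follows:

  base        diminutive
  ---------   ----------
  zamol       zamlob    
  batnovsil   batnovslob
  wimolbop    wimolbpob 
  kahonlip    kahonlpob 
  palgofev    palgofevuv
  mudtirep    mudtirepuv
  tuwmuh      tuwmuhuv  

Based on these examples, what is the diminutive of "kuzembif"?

wimolbop and mudtirep both end in -p yet inflect differently (wimolbpob, mudtirepuv), so the final letter is not what conditions the rule; the last vowel is.
"kuzembif" has last vowel 'i'. The stems whose last vowel is 'i' (batnovsil → batnovslob, kahonlip → kahonlpob) delete the last vowel and add -ob.
The other pattern: stems whose last vowel is 'e' or 'u' add -uv.
So kuzembif → kuzembfob.

kuzembfob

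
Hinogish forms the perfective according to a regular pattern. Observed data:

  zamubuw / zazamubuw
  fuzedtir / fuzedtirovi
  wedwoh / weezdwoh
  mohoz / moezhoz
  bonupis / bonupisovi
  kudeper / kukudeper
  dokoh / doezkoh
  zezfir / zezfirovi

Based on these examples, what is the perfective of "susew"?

fuzedtir and kudeper both end in -r yet inflect differently (fuzedtirovi, kukudeper), so the final letter is not what conditions the rule; the last vowel is.
"susew" has last vowel 'e'. The one such stem in the data (kudeper → kukudeper) repeats the first consonant+vowel as a prefix (as does zamubuw), so the same rule applies.
So susew → sususew.

sususew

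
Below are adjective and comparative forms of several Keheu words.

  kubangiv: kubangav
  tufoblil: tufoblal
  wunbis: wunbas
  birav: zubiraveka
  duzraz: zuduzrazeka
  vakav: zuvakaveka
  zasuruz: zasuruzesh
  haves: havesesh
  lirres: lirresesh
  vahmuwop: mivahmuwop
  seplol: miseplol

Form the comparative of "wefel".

wefelesh

kubangiv and birav both end in -v yet inflect differently (kubangav, zubiraveka), so the final letter is not what conditions the rule; the last vowel is.
"wefel" has last vowel 'e'. The stems whose last vowel is 'e' (haves → havesesh, lirres → lirresesh) add -esh.
The other patterns: stems whose last vowel is 'i' change the last vowel to 'a'; stems whose last vowel is 'a' add zu- … -eka around the stem; stems whose last vowel is 'o' add the prefix mi-.
So wefel → wefelesh.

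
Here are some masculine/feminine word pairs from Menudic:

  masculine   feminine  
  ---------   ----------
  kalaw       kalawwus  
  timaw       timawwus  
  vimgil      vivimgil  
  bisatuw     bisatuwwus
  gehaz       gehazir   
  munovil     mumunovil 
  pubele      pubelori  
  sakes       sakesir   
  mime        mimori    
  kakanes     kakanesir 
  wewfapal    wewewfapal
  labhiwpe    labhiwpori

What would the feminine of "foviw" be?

foviwwus

kalaw and wewfapal both have last vowel 'a' yet inflect differently (kalawwus, wewewfapal), so the last vowel is not what conditions the rule; the final letter is.
"foviw" ends in -w. The stems ending in -w (kalaw → kalawwus, timaw → timawwus, bisatuw → bisatuwwus) double the final consonant and add -us.
So foviw → foviwwus.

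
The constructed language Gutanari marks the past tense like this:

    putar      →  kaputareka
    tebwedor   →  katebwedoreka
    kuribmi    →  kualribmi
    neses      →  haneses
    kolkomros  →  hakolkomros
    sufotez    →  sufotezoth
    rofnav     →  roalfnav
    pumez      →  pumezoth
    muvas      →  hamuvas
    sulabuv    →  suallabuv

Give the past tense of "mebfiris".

hamebfiris

kolkomros and tebwedor both have last vowel 'o' yet inflect differently (hakolkomros, katebwedoreka), so the last vowel is not what conditions the rule; the final letter is.
"mebfiris" ends in -s. The stems ending in -s (kolkomros → hakolkomros, muvas → hamuvas, neses → haneses) add the prefix ha-.
The other patterns: stems ending in -r add ka- … -eka around the stem; stems ending in -z add -oth; stems ending in -i or -v insert -al- after the first vowel.
So mebfiris → hamebfiris.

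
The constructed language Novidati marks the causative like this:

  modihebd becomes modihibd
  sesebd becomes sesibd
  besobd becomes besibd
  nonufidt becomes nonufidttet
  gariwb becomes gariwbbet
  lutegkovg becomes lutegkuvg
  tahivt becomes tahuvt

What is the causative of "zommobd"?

zommibd

"zommobd" has second-to-last letter 'b'. The stems whose second-to-last letter is 'b' (modihebd → modihibd, sesebd → sesibd, besobd → besibd) change the last vowel to 'i'.
The other patterns: stems whose second-to-last letter is 'd' or 'w' double the final consonant and add -et; stems whose second-to-last letter is 'v' change the last vowel to 'u'.
So zommobd → zommibd.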